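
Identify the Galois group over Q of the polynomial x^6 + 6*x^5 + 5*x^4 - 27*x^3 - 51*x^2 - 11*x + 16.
The polynomial f is an irreducible sextic over Q, so G = Gal(f/Q) is one of the 16 transitive subgroups 6T1, ..., 6T16 of S_6. The discriminant of f is 30991489 = 5567^2, a perfect square, so G is contained in A_6. The transitive groups of degree 6 contained in A_6 are: A_4 (6T4, order 12), S_4 (6T7, order 24), (C_3 x C_3) : C_4 (6T10, order 36), PSL(2,5) (6T12, order 60), A_6 (6T15, order 360). By Dedekind's theorem, for a prime p not dividing disc(f) the degrees of the irreducible factors of f mod p form the cycle type of an element of G. Factoring f modulo the 21 such primes p <= 79 (skipping 19, which divides the discriminant), each new pattern first appears at: mod 2: f = (x)(x^5 + x^3 + x^2 + x + 1), pattern 5+1; mod 7: f = (x^3 + x^2 + 3x + 1)(x^3 + 5x^2 + 4x + 2), pattern 3+3; mod 61: f = (x + 38)(x + 60)(x^2 + 13x + 60)(x^2 + 17x + 55), pattern 2+2+1+1. No other pattern occurs in this range, so the set of observed cycle types is {5+1, 3+3, 2+2+1+1}. The candidates containing elements of all these cycle types are PSL(2,5) (6T12) of order 60, A_6 (6T15) of order 360; the others are excluded. The observed types are precisely the cycle types that occur in PSL(2,5) (6T12) (apart from the identity). Each of the other remaining candidates has further cycle types, and by the Chebotarev density theorem the matching factorization patterns would occur for a proportion of primes equal to their share of the group: A_6 (6T15) additionally contains elements of type 4+2, 3+1+1+1 (130 of its 360 elements, about 36% of primes). None of the 21 primes tested shows any such pattern (for each of these groups the chance of that is below 10^-4), which rules them out. Hence G = PSL(2,5) (6T12), of order 60.

PSL(2,5) (order 60)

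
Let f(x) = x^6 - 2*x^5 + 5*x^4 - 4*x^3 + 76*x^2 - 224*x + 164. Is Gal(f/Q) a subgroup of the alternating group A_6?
The polynomial is irreducible of degree 6 over Q. Its discriminant is -3511396987830272, which is not a perfect square. A Galois group lies in the alternating group exactly when the discriminant is a square in Q, so the Galois group (S_4 x C_2) is not contained in A_6.

No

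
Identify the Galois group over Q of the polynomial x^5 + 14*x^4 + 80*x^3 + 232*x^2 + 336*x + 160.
5T2: D_5

The polynomial f is an irreducible quintic over Q, so G = Gal(f/Q) is a transitive subgroup of S_5: one of C_5 (5T1, order 5), D_5 (5T2, order 10), F_20 (5T3, order 20), A_5 (5T4, order 60) or S_5 (5T5, order 120). The discriminant of f is 2316304384 = 48128^2, a perfect square, so G is contained in A_5. The transitive groups of degree 5 contained in A_5 are: C_5 (5T1, order 5), D_5 (5T2, order 10), A_5 (5T4, order 60). By Dedekind's theorem, for a prime p not dividing disc(f) the degrees of the irreducible factors of f mod p form the cycle type of an element of G. Factoring f modulo the 23 such primes p <= 97 (skipping 2, 47, which divide the discriminant), each new pattern first appears at: mod 3: f = (x^5 + 2x^4 + 2x^3 + x^2 + 1), pattern 5; mod 5: f = (x)(x^2 + 3)(x^2 + 4x + 2), pattern 2+2+1; mod 83: f = (x + 27)(x + 39)(x + 55)(x + 61)(x + 81), pattern 1+1+1+1+1. No other pattern occurs in this range, so the set of observed cycle types is {5, 2+2+1, 1+1+1+1+1}. The candidates containing elements of all these cycle types are D_5 (5T2) of order 10, A_5 (5T4) of order 60; the others are excluded. The observed types are precisely the cycle types that occur in D_5 (5T2). Each of the other remaining candidates has further cycle types, and by the Chebotarev density theorem the matching factorization patterns would occur for a proportion of primes equal to their share of the group: A_5 (5T4) additionally contains elements of type 3+1+1 (20 of its 60 elements, about 33% of primes). None of the 23 primes tested shows any such pattern (for each of these groups the chance of that is below 10^-4), which rules them out. Hence G = D_5 (5T2), of order 10.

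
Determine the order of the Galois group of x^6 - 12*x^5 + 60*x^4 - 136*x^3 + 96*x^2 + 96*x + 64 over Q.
18

The degree of the splitting field over Q equals the order of the Galois group, so first determine the group. The polynomial f is an irreducible sextic over Q, so G = Gal(f/Q) is one of the 16 transitive subgroups 6T1, ..., 6T16 of S_6. The discriminant of f is -190210142896128, which is not a perfect square, so G is not contained in A_6. The transitive groups of degree 6 not contained in A_6 are: C_6 (6T1, order 6), S_3 (6T2, order 6), D_6 (6T3, order 12), C_3 x S_3 (6T5, order 18), A_4 x C_2 (6T6, order 24), S_4 (6T8, order 24), S_3 x S_3 (6T9, order 36), S_4 x C_2 (6T11, order 48), (S_3 x S_3) : C_2 (6T13, order 72), PGL(2,5) (6T14, order 120), S_6 (6T16, order 720). By Dedekind's theorem, for a prime p not dividing disc(f) the degrees of the irreducible factors of f mod p form the cycle type of an element of G. Factoring f modulo the 33 such primes p <= 149 (skipping 2, 3, which divide the discriminant), each new pattern first appears at: mod 5: f = (x^6 + 3x^5 + 4x^3 + x^2 + x + 4), pattern 6; mod 7: f = (x + 1)(x + 3)(x + 4)(x^3 + x^2 + 5x + 3), pattern 3+1+1+1; mod 17: f = (x^2 + 5x + 14)(x^2 + 6x + 12)(x^2 + 11x + 2), pattern 2+2+2; mod 19: f = (x^3 + 13x^2 + 12x + 1)(x^3 + 13x^2 + 12x + 7), pattern 3+3; mod 73: f = (x + 9)(x + 11)(x + 13)(x + 27)(x + 29)(x + 45), pattern 1+1+1+1+1+1. No other pattern occurs in this range, so the set of observed cycle types is {6, 3+1+1+1, 2+2+2, 3+3, 1+1+1+1+1+1}. The candidates containing elements of all these cycle types are C_3 x S_3 (6T5) of order 18, S_3 x S_3 (6T9) of order 36, (S_3 x S_3) : C_2 (6T13) of order 72, S_6 (6T16) of order 720; the others are excluded. The observed types are precisely the cycle types that occur in C_3 x S_3 (6T5). Each of the other remaining candidates has further cycle types, and by the Chebotarev density theorem the matching factorization patterns would occur for a proportion of primes equal to their share of the group: S_3 x S_3 (6T9) additionally contains elements of type 2+2+1+1 (9 of its 36 elements, about 25% of primes); (S_3 x S_3) : C_2 (6T13) additionally contains elements of type 4+2, 3+2+1, 2+2+1+1, 2+1+1+1+1 (45 of its 72 elements, about 62% of primes); S_6 (6T16) additionally contains elements of type 5+1, 4+2, 4+1+1, 3+2+1, 2+2+1+1, 2+1+1+1+1 (504 of its 720 elements, about 70% of primes). None of the 33 primes tested shows any such pattern (for each of these groups the chance of that is below 10^-4), which rules them out. Hence G = C_3 x S_3 (6T5), of order 18. The Galois group C_3 x S_3 (6T5) has order 18, so the splitting field has degree 18 over Q.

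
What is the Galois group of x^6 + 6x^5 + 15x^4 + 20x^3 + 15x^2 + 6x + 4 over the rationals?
S_3

The polynomial f is an irreducible sextic over Q, so G = Gal(f/Q) is one of the 16 transitive subgroups 6T1, ..., 6T16 of S_6. The discriminant of f is -11337408, which is not a perfect square, so G is not contained in A_6. The transitive groups of degree 6 not contained in A_6 are: C_6 (6T1, order 6), S_3 (6T2, order 6), D_6 (6T3, order 12), C_3 x S_3 (6T5, order 18), A_4 x C_2 (6T6, order 24), S_4 (6T8, order 24), S_3 x S_3 (6T9, order 36), S_4 x C_2 (6T11, order 48), (S_3 x S_3) : C_2 (6T13, order 72), PGL(2,5) (6T14, order 120), S_6 (6T16, order 720). By Dedekind's theorem, for a prime p not dividing disc(f) the degrees of the irreducible factors of f mod p form the cycle type of an element of G. Factoring f modulo the 23 such primes p <= 97 (skipping 2, 3, which divide the discriminant), each new pattern first appears at: mod 5: f = (x^2 + x + 2)(x^2 + 2x + 3)(x^2 + 3x + 4), pattern 2+2+2; mod 7: f = (x^3 + 3x^2 + 3x + 3)(x^3 + 3x^2 + 3x + 6), pattern 3+3; mod 61: f = (x + 4)(x + 20)(x + 23)(x + 40)(x + 43)(x + 59), pattern 1+1+1+1+1+1. No other pattern occurs in this range, so the set of observed cycle types is {2+2+2, 3+3, 1+1+1+1+1+1}. The candidates containing elements of all these cycle types are C_6 (6T1) of order 6, S_3 (6T2) of order 6, D_6 (6T3) of order 12, C_3 x S_3 (6T5) of order 18, A_4 x C_2 (6T6) of order 24, S_4 (6T8) of order 24, S_3 x S_3 (6T9) of order 36, S_4 x C_2 (6T11) of order 48, (S_3 x S_3) : C_2 (6T13) of order 72, PGL(2,5) (6T14) of order 120, S_6 (6T16) of order 720; the others are excluded. The observed types are precisely the cycle types that occur in S_3 (6T2). Each of the other remaining candidates has further cycle types, and by the Chebotarev density theorem the matching factorization patterns would occur for a proportion of primes equal to their share of the group: C_6 (6T1) additionally contains elements of type 6 (2 of its 6 elements, about 33% of primes); D_6 (6T3) additionally contains elements of type 6, 2+2+1+1 (5 of its 12 elements, about 42% of primes); C_3 x S_3 (6T5) additionally contains elements of type 6, 3+1+1+1 (10 of its 18 elements, about 56% of primes); A_4 x C_2 (6T6) additionally contains elements of type 6, 2+2+1+1, 2+1+1+1+1 (14 of its 24 elements, about 58% of primes); S_4 (6T8) additionally contains elements of type 4+1+1, 2+2+1+1 (9 of its 24 elements, about 38% of primes); S_3 x S_3 (6T9) additionally contains elements of type 6, 3+1+1+1, 2+2+1+1 (25 of its 36 elements, about 69% of primes); S_4 x C_2 (6T11) additionally contains elements of type 6, 4+2, 4+1+1, 2+2+1+1, 2+1+1+1+1 (32 of its 48 elements, about 67% of primes); (S_3 x S_3) : C_2 (6T13) additionally contains elements of type 6, 4+2, 3+2+1, 3+1+1+1, 2+2+1+1, 2+1+1+1+1 (61 of its 72 elements, about 85% of primes); PGL(2,5) (6T14) additionally contains elements of type 6, 5+1, 4+1+1, 2+2+1+1 (89 of its 120 elements, about 74% of primes); S_6 (6T16) additionally contains elements of type 6, 5+1, 4+2, 4+1+1, 3+2+1, 3+1+1+1, 2+2+1+1, 2+1+1+1+1 (664 of its 720 elements, about 92% of primes). None of the 23 primes tested shows any such pattern (for each of these groups the chance of that is below 10^-4), which rules them out. Hence G = S_3 (6T2), of order 6.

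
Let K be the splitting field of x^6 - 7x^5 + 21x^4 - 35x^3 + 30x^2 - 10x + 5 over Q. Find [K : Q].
The degree of the splitting field over Q equals the order of the Galois group, so first determine the group. The polynomial f is an irreducible sextic over Q, so G = Gal(f/Q) is one of the 16 transitive subgroups 6T1, ..., 6T16 of S_6. The discriminant of f is 525625 = 725^2, a perfect square, so G is contained in A_6. The transitive groups of degree 6 contained in A_6 are: A_4 (6T4, order 12), S_4 (6T7, order 24), (C_3 x C_3) : C_4 (6T10, order 36), PSL(2,5) (6T12, order 60), A_6 (6T15, order 360). By Dedekind's theorem, for a prime p not dividing disc(f) the degrees of the irreducible factors of f mod p form the cycle type of an element of G. Factoring f modulo the 19 such primes p <= 73 (skipping 5, 29, which divide the discriminant), each new pattern first appears at: mod 2: f = (x^2 + x + 1)(x^4 + x + 1), pattern 4+2; mod 11: f = (x^3 + 2x + 9)(x^3 + 4x^2 + 8x + 3), pattern 3+3; mod 19: f = (x + 6)(x + 7)(x^2 + 5x + 12)(x^2 + 13x + 10), pattern 2+2+1+1; mod 61: f = (x + 18)(x + 25)(x + 32)(x^3 + 40x^2 + 14x + 47), pattern 3+1+1+1. No other pattern occurs in this range, so the set of observed cycle types is {4+2, 3+3, 2+2+1+1, 3+1+1+1}. The candidates containing elements of all these cycle types are (C_3 x C_3) : C_4 (6T10) of order 36, A_6 (6T15) of order 360; the others are excluded. The observed types are precisely the cycle types that occur in (C_3 x C_3) : C_4 (6T10) (apart from the identity). Each of the other remaining candidates has further cycle types, and by the Chebotarev density theorem the matching factorization patterns would occur for a proportion of primes equal to their share of the group: A_6 (6T15) additionally contains elements of type 5+1 (144 of its 360 elements, about 40% of primes). None of the 19 primes tested shows any such pattern (for each of these groups the chance of that is below 10^-4), which rules them out. Hence G = (C_3 x C_3) : C_4 (6T10), of order 36. The Galois group (C_3 x C_3) : C_4 (6T10) has order 36, so the splitting field has degree 36 over Q.

36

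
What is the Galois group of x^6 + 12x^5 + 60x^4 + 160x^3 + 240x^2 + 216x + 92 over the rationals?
The polynomial f is an irreducible sextic over Q, so G = Gal(f/Q) is one of the 16 transitive subgroups 6T1, ..., 6T16 of S_6. The discriminant of f is 746496000000 = 864000^2, a perfect square, so G is contained in A_6. The transitive groups of degree 6 contained in A_6 are: A_4 (6T4, order 12), S_4 (6T7, order 24), (C_3 x C_3) : C_4 (6T10, order 36), PSL(2,5) (6T12, order 60), A_6 (6T15, order 360). By Dedekind's theorem, for a prime p not dividing disc(f) the degrees of the irreducible factors of f mod p form the cycle type of an element of G. Factoring f modulo the 6 such primes p <= 23 (skipping 2, 3, 5, which divide the discriminant), each new pattern first appears at: mod 7: f = (x + 5)(x^5 + 4x^3 + 2x + 3), pattern 5+1; mod 23: f = (x)(x + 9)(x + 14)(x^3 + 12x^2 + 3x + 5), pattern 3+1+1+1. No other pattern occurs in this range, so the set of observed cycle types is {5+1, 3+1+1+1}. Among the candidates above, the only group containing elements of all these cycle types is A_6 (6T15) — each of A_4 (6T4), S_4 (6T7), (C_3 x C_3) : C_4 (6T10), PSL(2,5) (6T12) lacks at least one of them. Hence G = A_6 (6T15), of order 360.

A_6 (order 360)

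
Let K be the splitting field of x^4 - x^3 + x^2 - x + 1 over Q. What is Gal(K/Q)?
The polynomial is an irreducible quartic over Q and its discriminant is 125, which is not a perfect square, so the Galois group is not contained in A_4. The resolvent cubic y^3 - y^2 - 3*y + 2 has exactly one rational root, so the Galois group is C_4 or D_4. The quartic becomes reducible over Q(sqrt(disc)), so the group is C_4.

C_4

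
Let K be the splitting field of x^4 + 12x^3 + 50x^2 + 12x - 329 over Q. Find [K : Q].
8

The degree of the splitting field over Q equals the order of the Galois group, so first determine the group. The polynomial is an irreducible quartic over Q and its discriminant is -1313998848, which is not a perfect square, so the Galois group is not contained in A_4. The resolvent cubic y^3 - 50*y^2 + 1460*y - 18568 has exactly one rational root, so the Galois group is C_4 or D_4. The quartic remains irreducible over Q(sqrt(disc)), so the group is D_4. The Galois group D_4 (4T3) has order 8, so the splitting field has degree 8 over Q.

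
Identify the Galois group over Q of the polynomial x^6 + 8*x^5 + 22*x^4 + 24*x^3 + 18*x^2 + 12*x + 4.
(S_3 x S_3) : C_2 (order 72)

The polynomial f is an irreducible sextic over Q, so G = Gal(f/Q) is one of the 16 transitive subgroups 6T1, ..., 6T16 of S_6. The discriminant of f is -147116032, which is not a perfect square, so G is not contained in A_6. The transitive groups of degree 6 not contained in A_6 are: C_6 (6T1, order 6), S_3 (6T2, order 6), D_6 (6T3, order 12), C_3 x S_3 (6T5, order 18), A_4 x C_2 (6T6, order 24), S_4 (6T8, order 24), S_3 x S_3 (6T9, order 36), S_4 x C_2 (6T11, order 48), (S_3 x S_3) : C_2 (6T13, order 72), PGL(2,5) (6T14, order 120), S_6 (6T16, order 720). By Dedekind's theorem, for a prime p not dividing disc(f) the degrees of the irreducible factors of f mod p form the cycle type of an element of G. Factoring f modulo the 28 such primes p <= 113 (skipping 2, 7, which divide the discriminant), each new pattern first appears at: mod 3: f = (x^6 + 2x^5 + x^4 + 1), pattern 6; mod 5: f = (x + 2)(x^2 + 2x + 3)(x^3 + 4x^2 + 4x + 4), pattern 3+2+1; mod 11: f = (x^2 + 4)(x^4 + 8x^3 + 7x^2 + 3x + 1), pattern 4+2; mod 17: f = (x^3 + 4x^2 + 8x + 9)(x^3 + 4x^2 + 15x + 8), pattern 3+3; mod 19: f = (x^2 + 5x + 12)(x^2 + 5x + 18)(x^2 + 17x + 6), pattern 2+2+2; mod 37: f = (x + 8)(x + 20)(x^2 + 21x + 8)(x^2 + 33x + 17), pattern 2+2+1+1; mod 41: f = (x + 8)(x + 16)(x + 21)(x^3 + 4x^2 + 30x + 18), pattern 3+1+1+1; mod 113: f = (x + 12)(x + 21)(x + 102)(x + 107)(x^2 + 105x + 54), pattern 2+1+1+1+1. No other pattern occurs in this range, so the set of observed cycle types is {6, 3+2+1, 4+2, 3+3, 2+2+2, 2+2+1+1, 3+1+1+1, 2+1+1+1+1}. The candidates containing elements of all these cycle types are (S_3 x S_3) : C_2 (6T13) of order 72, S_6 (6T16) of order 720; the others are excluded. The observed types are precisely the cycle types that occur in (S_3 x S_3) : C_2 (6T13) (apart from the identity). Each of the other remaining candidates has further cycle types, and by the Chebotarev density theorem the matching factorization patterns would occur for a proportion of primes equal to their share of the group: S_6 (6T16) additionally contains elements of type 5+1, 4+1+1 (234 of its 720 elements, about 32% of primes). None of the 28 primes tested shows any such pattern (for each of these groups the chance of that is below 10^-4), which rules them out. Hence G = (S_3 x S_3) : C_2 (6T13), of order 72.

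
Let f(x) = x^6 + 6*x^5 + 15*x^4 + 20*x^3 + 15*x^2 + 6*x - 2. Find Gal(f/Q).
D_6 (also written D6)

The polynomial f is an irreducible sextic over Q, so G = Gal(f/Q) is one of the 16 transitive subgroups 6T1, ..., 6T16 of S_6. The discriminant of f is 11337408, which is not a perfect square, so G is not contained in A_6. The transitive groups of degree 6 not contained in A_6 are: C_6 (6T1, order 6), S_3 (6T2, order 6), D_6 (6T3, order 12), C_3 x S_3 (6T5, order 18), A_4 x C_2 (6T6, order 24), S_4 (6T8, order 24), S_3 x S_3 (6T9, order 36), S_4 x C_2 (6T11, order 48), (S_3 x S_3) : C_2 (6T13, order 72), PGL(2,5) (6T14, order 120), S_6 (6T16, order 720). By Dedekind's theorem, for a prime p not dividing disc(f) the degrees of the irreducible factors of f mod p form the cycle type of an element of G. Factoring f modulo the 79 such primes p <= 419 (skipping 2, 3, which divide the discriminant), each new pattern first appears at: mod 5: f = (x^2 + 2)(x^2 + 2x + 4)(x^2 + 4x + 1), pattern 2+2+2; mod 7: f = (x^6 + 6x^5 + x^4 + 6x^3 + x^2 + 6x + 5), pattern 6; mod 11: f = (x + 4)(x + 9)(x^2 + 5x + 2)(x^2 + 10x + 7), pattern 2+2+1+1; mod 13: f = (x^3 + 3x^2 + 3x + 5)(x^3 + 3x^2 + 3x + 10), pattern 3+3; mod 61: f = (x + 3)(x + 27)(x + 29)(x + 34)(x + 36)(x + 60), pattern 1+1+1+1+1+1. No other pattern occurs in this range, so the set of observed cycle types is {2+2+2, 6, 2+2+1+1, 3+3, 1+1+1+1+1+1}. The candidates containing elements of all these cycle types are D_6 (6T3) of order 12, A_4 x C_2 (6T6) of order 24, S_3 x S_3 (6T9) of order 36, S_4 x C_2 (6T11) of order 48, (S_3 x S_3) : C_2 (6T13) of order 72, PGL(2,5) (6T14) of order 120, S_6 (6T16) of order 720; the others are excluded. The observed types are precisely the cycle types that occur in D_6 (6T3). Each of the other remaining candidates has further cycle types, and by the Chebotarev density theorem the matching factorization patterns would occur for a proportion of primes equal to their share of the group: A_4 x C_2 (6T6) additionally contains elements of type 2+1+1+1+1 (3 of its 24 elements, about 12% of primes); S_3 x S_3 (6T9) additionally contains elements of type 3+1+1+1 (4 of its 36 elements, about 11% of primes); S_4 x C_2 (6T11) additionally contains elements of type 4+2, 4+1+1, 2+1+1+1+1 (15 of its 48 elements, about 31% of primes); (S_3 x S_3) : C_2 (6T13) additionally contains elements of type 4+2, 3+2+1, 3+1+1+1, 2+1+1+1+1 (40 of its 72 elements, about 56% of primes); PGL(2,5) (6T14) additionally contains elements of type 5+1, 4+1+1 (54 of its 120 elements, about 45% of primes); S_6 (6T16) additionally contains elements of type 5+1, 4+2, 4+1+1, 3+2+1, 3+1+1+1, 2+1+1+1+1 (499 of its 720 elements, about 69% of primes). None of the 79 primes tested shows any such pattern (for each of these groups the chance of that is below 10^-4), which rules them out. Hence G = D_6 (6T3), of order 12.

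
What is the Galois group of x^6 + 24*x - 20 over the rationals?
The polynomial f is an irreducible sextic over Q, so G = Gal(f/Q) is one of the 16 transitive subgroups 6T1, ..., 6T16 of S_6. The discriminant of f is 746496000000 = 864000^2, a perfect square, so G is contained in A_6. The transitive groups of degree 6 contained in A_6 are: A_4 (6T4, order 12), S_4 (6T7, order 24), (C_3 x C_3) : C_4 (6T10, order 36), PSL(2,5) (6T12, order 60), A_6 (6T15, order 360). By Dedekind's theorem, for a prime p not dividing disc(f) the degrees of the irreducible factors of f mod p form the cycle type of an element of G. Factoring f modulo the 6 such primes p <= 23 (skipping 2, 3, 5, which divide the discriminant), each new pattern first appears at: mod 7: f = (x + 3)(x^5 + 4x^4 + 2x^3 + x^2 + 4x + 5), pattern 5+1; mod 23: f = (x + 7)(x + 12)(x + 21)(x^3 + 6x^2 + 13x + 16), pattern 3+1+1+1. No other pattern occurs in this range, so the set of observed cycle types is {5+1, 3+1+1+1}. Among the candidates above, the only group containing elements of all these cycle types is A_6 (6T15) — each of A_4 (6T4), S_4 (6T7), (C_3 x C_3) : C_4 (6T10), PSL(2,5) (6T12) lacks at least one of them. Hence G = A_6 (6T15), of order 360.

A_6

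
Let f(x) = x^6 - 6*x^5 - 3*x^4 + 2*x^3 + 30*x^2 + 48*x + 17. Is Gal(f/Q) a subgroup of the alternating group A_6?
No

The polynomial is irreducible of degree 6 over Q. Its discriminant is -30366624190464, which is not a perfect square. A Galois group lies in the alternating group exactly when the discriminant is a square in Q, so the Galois group (A_4 x C_2) is not contained in A_6.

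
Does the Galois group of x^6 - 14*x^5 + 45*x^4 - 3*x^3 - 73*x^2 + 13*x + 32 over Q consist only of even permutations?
The polynomial is irreducible of degree 6 over Q. Its discriminant is 3646117689361 = 1909481^2, a perfect square. A Galois group lies in the alternating group exactly when the discriminant is a square in Q, so the Galois group (PSL(2,5)) is contained in A_6.

Yes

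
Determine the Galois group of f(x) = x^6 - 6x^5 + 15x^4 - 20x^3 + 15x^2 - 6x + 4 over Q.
The polynomial f is an irreducible sextic over Q, so G = Gal(f/Q) is one of the 16 transitive subgroups 6T1, ..., 6T16 of S_6. The discriminant of f is -11337408, which is not a perfect square, so G is not contained in A_6. The transitive groups of degree 6 not contained in A_6 are: C_6 (6T1, order 6), S_3 (6T2, order 6), D_6 (6T3, order 12), C_3 x S_3 (6T5, order 18), A_4 x C_2 (6T6, order 24), S_4 (6T8, order 24), S_3 x S_3 (6T9, order 36), S_4 x C_2 (6T11, order 48), (S_3 x S_3) : C_2 (6T13, order 72), PGL(2,5) (6T14, order 120), S_6 (6T16, order 720). By Dedekind's theorem, for a prime p not dividing disc(f) the degrees of the irreducible factors of f mod p form the cycle type of an element of G. Factoring f modulo the 23 such primes p <= 97 (skipping 2, 3, which divide the discriminant), each new pattern first appears at: mod 5: f = (x^2 + 2x + 4)(x^2 + 3x + 3)(x^2 + 4x + 2), pattern 2+2+2; mod 7: f = (x^3 + 4x^2 + 3x + 1)(x^3 + 4x^2 + 3x + 4), pattern 3+3; mod 61: f = (x + 2)(x + 18)(x + 21)(x + 38)(x + 41)(x + 57), pattern 1+1+1+1+1+1. No other pattern occurs in this range, so the set of observed cycle types is {2+2+2, 3+3, 1+1+1+1+1+1}. The candidates containing elements of all these cycle types are C_6 (6T1) of order 6, S_3 (6T2) of order 6, D_6 (6T3) of order 12, C_3 x S_3 (6T5) of order 18, A_4 x C_2 (6T6) of order 24, S_4 (6T8) of order 24, S_3 x S_3 (6T9) of order 36, S_4 x C_2 (6T11) of order 48, (S_3 x S_3) : C_2 (6T13) of order 72, PGL(2,5) (6T14) of order 120, S_6 (6T16) of order 720; the others are excluded. The observed types are precisely the cycle types that occur in S_3 (6T2). Each of the other remaining candidates has further cycle types, and by the Chebotarev density theorem the matching factorization patterns would occur for a proportion of primes equal to their share of the group: C_6 (6T1) additionally contains elements of type 6 (2 of its 6 elements, about 33% of primes); D_6 (6T3) additionally contains elements of type 6, 2+2+1+1 (5 of its 12 elements, about 42% of primes); C_3 x S_3 (6T5) additionally contains elements of type 6, 3+1+1+1 (10 of its 18 elements, about 56% of primes); A_4 x C_2 (6T6) additionally contains elements of type 6, 2+2+1+1, 2+1+1+1+1 (14 of its 24 elements, about 58% of primes); S_4 (6T8) additionally contains elements of type 4+1+1, 2+2+1+1 (9 of its 24 elements, about 38% of primes); S_3 x S_3 (6T9) additionally contains elements of type 6, 3+1+1+1, 2+2+1+1 (25 of its 36 elements, about 69% of primes); S_4 x C_2 (6T11) additionally contains elements of type 6, 4+2, 4+1+1, 2+2+1+1, 2+1+1+1+1 (32 of its 48 elements, about 67% of primes); (S_3 x S_3) : C_2 (6T13) additionally contains elements of type 6, 4+2, 3+2+1, 3+1+1+1, 2+2+1+1, 2+1+1+1+1 (61 of its 72 elements, about 85% of primes); PGL(2,5) (6T14) additionally contains elements of type 6, 5+1, 4+1+1, 2+2+1+1 (89 of its 120 elements, about 74% of primes); S_6 (6T16) additionally contains elements of type 6, 5+1, 4+2, 4+1+1, 3+2+1, 3+1+1+1, 2+2+1+1, 2+1+1+1+1 (664 of its 720 elements, about 92% of primes). None of the 23 primes tested shows any such pattern (for each of these groups the chance of that is below 10^-4), which rules them out. Hence G = S_3 (6T2), of order 6.

S_3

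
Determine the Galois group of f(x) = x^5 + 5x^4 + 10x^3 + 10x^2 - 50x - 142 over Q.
A_5, the alternating group on 5 letters

The polynomial f is an irreducible quintic over Q, so G = Gal(f/Q) is a transitive subgroup of S_5: one of C_5 (5T1, order 5), D_5 (5T2, order 10), F_20 (5T3, order 20), A_5 (5T4, order 60) or S_5 (5T5, order 120). The discriminant of f is 58564000000 = 242000^2, a perfect square, so G is contained in A_5. The transitive groups of degree 5 contained in A_5 are: C_5 (5T1, order 5), D_5 (5T2, order 10), A_5 (5T4, order 60). By Dedekind's theorem, for a prime p not dividing disc(f) the degrees of the irreducible factors of f mod p form the cycle type of an element of G. Factoring f modulo the 3 such primes p <= 13 (skipping 2, 5, 11, which divide the discriminant), each new pattern first appears at: mod 3: f = (x^5 + 2x^4 + x^3 + x^2 + x + 2), pattern 5; mod 13: f = (x + 6)(x + 8)(x^3 + 4x^2 + 10x + 3), pattern 3+1+1. No other pattern occurs in this range, so the set of observed cycle types is {5, 3+1+1}. Among the candidates above, the only group containing elements of all these cycle types is A_5 (5T4) — each of C_5 (5T1), D_5 (5T2) lacks at least one of them. Hence G = A_5 (5T4), of order 60.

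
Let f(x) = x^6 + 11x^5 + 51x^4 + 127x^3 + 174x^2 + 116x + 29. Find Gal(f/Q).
The polynomial f is an irreducible sextic over Q, so G = Gal(f/Q) is one of the 16 transitive subgroups 6T1, ..., 6T16 of S_6. The discriminant of f is 525625 = 725^2, a perfect square, so G is contained in A_6. The transitive groups of degree 6 contained in A_6 are: A_4 (6T4, order 12), S_4 (6T7, order 24), (C_3 x C_3) : C_4 (6T10, order 36), PSL(2,5) (6T12, order 60), A_6 (6T15, order 360). By Dedekind's theorem, for a prime p not dividing disc(f) the degrees of the irreducible factors of f mod p form the cycle type of an element of G. Factoring f modulo the 19 such primes p <= 73 (skipping 5, 29, which divide the discriminant), each new pattern first appears at: mod 2: f = (x^2 + x + 1)(x^4 + x + 1), pattern 4+2; mod 11: f = (x^3 + 2x^2 + 4x + 2)(x^3 + 9x^2 + 7x + 9), pattern 3+3; mod 19: f = (x + 9)(x + 10)(x^2 + 1)(x^2 + 11x + 17), pattern 2+2+1+1; mod 61: f = (x + 21)(x + 28)(x + 35)(x^3 + 49x^2 + 37x + 49), pattern 3+1+1+1. No other pattern occurs in this range, so the set of observed cycle types is {4+2, 3+3, 2+2+1+1, 3+1+1+1}. The candidates containing elements of all these cycle types are (C_3 x C_3) : C_4 (6T10) of order 36, A_6 (6T15) of order 360; the others are excluded. The observed types are precisely the cycle types that occur in (C_3 x C_3) : C_4 (6T10) (apart from the identity). Each of the other remaining candidates has further cycle types, and by the Chebotarev density theorem the matching factorization patterns would occur for a proportion of primes equal to their share of the group: A_6 (6T15) additionally contains elements of type 5+1 (144 of its 360 elements, about 40% of primes). None of the 19 primes tested shows any such pattern (for each of these groups the chance of that is below 10^-4), which rules them out. Hence G = (C_3 x C_3) : C_4 (6T10), of order 36.

(C_3 x C_3) : C_4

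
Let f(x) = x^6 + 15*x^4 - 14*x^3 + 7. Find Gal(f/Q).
The polynomial f is an irreducible sextic over Q, so G = Gal(f/Q) is one of the 16 transitive subgroups 6T1, ..., 6T16 of S_6. The discriminant of f is -5217636731328, which is not a perfect square, so G is not contained in A_6. The transitive groups of degree 6 not contained in A_6 are: C_6 (6T1, order 6), S_3 (6T2, order 6), D_6 (6T3, order 12), C_3 x S_3 (6T5, order 18), A_4 x C_2 (6T6, order 24), S_4 (6T8, order 24), S_3 x S_3 (6T9, order 36), S_4 x C_2 (6T11, order 48), (S_3 x S_3) : C_2 (6T13, order 72), PGL(2,5) (6T14, order 120), S_6 (6T16, order 720). By Dedekind's theorem, for a prime p not dividing disc(f) the degrees of the irreducible factors of f mod p form the cycle type of an element of G. Factoring f modulo the 21 such primes p <= 89 (skipping 2, 3, 7, which divide the discriminant), each new pattern first appears at: mod 5: f = (x^6 + x^3 + 2), pattern 6; mod 11: f = (x + 8)(x^5 + 3x^4 + 2x^3 + 3x^2 + 9x + 5), pattern 5+1; mod 13: f = (x + 8)(x + 10)(x^4 + 8x^3 + 12x^2 + x + 10), pattern 4+1+1; mod 23: f = (x + 10)(x + 12)(x^2 + 6x + 21)(x^2 + 18x + 20), pattern 2+2+1+1; mod 43: f = (x^3 + 5x^2 + 9x + 39)(x^3 + 38x^2 + 31x + 9), pattern 3+3; mod 61: f = (x^2 + 21x + 40)(x^2 + 45x + 58)(x^2 + 56x + 34), pattern 2+2+2. No other pattern occurs in this range, so the set of observed cycle types is {6, 5+1, 4+1+1, 2+2+1+1, 3+3, 2+2+2}. The candidates containing elements of all these cycle types are PGL(2,5) (6T14) of order 120, S_6 (6T16) of order 720; the others are excluded. The observed types are precisely the cycle types that occur in PGL(2,5) (6T14) (apart from the identity). Each of the other remaining candidates has further cycle types, and by the Chebotarev density theorem the matching factorization patterns would occur for a proportion of primes equal to their share of the group: S_6 (6T16) additionally contains elements of type 4+2, 3+2+1, 3+1+1+1, 2+1+1+1+1 (265 of its 720 elements, about 37% of primes). None of the 21 primes tested shows any such pattern (for each of these groups the chance of that is below 10^-4), which rules them out. Hence G = PGL(2,5) (6T14), of order 120.

PGL(2,5) (order 120)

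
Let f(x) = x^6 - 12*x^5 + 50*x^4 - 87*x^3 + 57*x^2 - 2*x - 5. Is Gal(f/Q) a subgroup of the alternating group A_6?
The polynomial is irreducible of degree 6 over Q. Its discriminant is 30991489 = 5567^2, a perfect square. A Galois group lies in the alternating group exactly when the discriminant is a square in Q, so the Galois group (PSL(2,5)) is contained in A_6.

Yes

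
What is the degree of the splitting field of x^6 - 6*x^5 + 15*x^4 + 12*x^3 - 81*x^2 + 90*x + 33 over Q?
The degree of the splitting field over Q equals the order of the Galois group, so first determine the group. The polynomial f is an irreducible sextic over Q, so G = Gal(f/Q) is one of the 16 transitive subgroups 6T1, ..., 6T16 of S_6. The discriminant of f is 1352605460594688, which is not a perfect square, so G is not contained in A_6. The transitive groups of degree 6 not contained in A_6 are: C_6 (6T1, order 6), S_3 (6T2, order 6), D_6 (6T3, order 12), C_3 x S_3 (6T5, order 18), A_4 x C_2 (6T6, order 24), S_4 (6T8, order 24), S_3 x S_3 (6T9, order 36), S_4 x C_2 (6T11, order 48), (S_3 x S_3) : C_2 (6T13, order 72), PGL(2,5) (6T14, order 120), S_6 (6T16, order 720). By Dedekind's theorem, for a prime p not dividing disc(f) the degrees of the irreducible factors of f mod p form the cycle type of an element of G. Factoring f modulo the 79 such primes p <= 419 (skipping 2, 3, which divide the discriminant), each new pattern first appears at: mod 5: f = (x^6 + 4x^5 + 2x^3 + 4x^2 + 3), pattern 6; mod 7: f = (x^2 + x + 6)(x^2 + 3x + 5)(x^2 + 4x + 6), pattern 2+2+2; mod 11: f = (x)(x + 3)(x^2 + 5x + 10)(x^2 + 8x + 3), pattern 2+2+1+1; mod 13: f = (x^3 + 10x^2 + 3x + 8)(x^3 + 10x^2 + 3x + 9), pattern 3+3; mod 97: f = (x + 35)(x + 46)(x + 53)(x + 61)(x + 92)(x + 95), pattern 1+1+1+1+1+1. No other pattern occurs in this range, so the set of observed cycle types is {6, 2+2+2, 2+2+1+1, 3+3, 1+1+1+1+1+1}. The candidates containing elements of all these cycle types are D_6 (6T3) of order 12, A_4 x C_2 (6T6) of order 24, S_3 x S_3 (6T9) of order 36, S_4 x C_2 (6T11) of order 48, (S_3 x S_3) : C_2 (6T13) of order 72, PGL(2,5) (6T14) of order 120, S_6 (6T16) of order 720; the others are excluded. The observed types are precisely the cycle types that occur in D_6 (6T3). Each of the other remaining candidates has further cycle types, and by the Chebotarev density theorem the matching factorization patterns would occur for a proportion of primes equal to their share of the group: A_4 x C_2 (6T6) additionally contains elements of type 2+1+1+1+1 (3 of its 24 elements, about 12% of primes); S_3 x S_3 (6T9) additionally contains elements of type 3+1+1+1 (4 of its 36 elements, about 11% of primes); S_4 x C_2 (6T11) additionally contains elements of type 4+2, 4+1+1, 2+1+1+1+1 (15 of its 48 elements, about 31% of primes); (S_3 x S_3) : C_2 (6T13) additionally contains elements of type 4+2, 3+2+1, 3+1+1+1, 2+1+1+1+1 (40 of its 72 elements, about 56% of primes); PGL(2,5) (6T14) additionally contains elements of type 5+1, 4+1+1 (54 of its 120 elements, about 45% of primes); S_6 (6T16) additionally contains elements of type 5+1, 4+2, 4+1+1, 3+2+1, 3+1+1+1, 2+1+1+1+1 (499 of its 720 elements, about 69% of primes). None of the 79 primes tested shows any such pattern (for each of these groups the chance of that is below 10^-4), which rules them out. Hence G = D_6 (6T3), of order 12. The Galois group D_6 (6T3) has order 12, so the splitting field has degree 12 over Q.

12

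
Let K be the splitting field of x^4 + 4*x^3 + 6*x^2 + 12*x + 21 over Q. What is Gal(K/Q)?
A_4

The polynomial is an irreducible quartic over Q and its discriminant is 331776 = 576^2, a perfect square, so the Galois group is contained in A_4. The resolvent cubic y^3 - 6*y^2 - 36*y + 24 is irreducible over Q. An irreducible resolvent with square discriminant gives A_4.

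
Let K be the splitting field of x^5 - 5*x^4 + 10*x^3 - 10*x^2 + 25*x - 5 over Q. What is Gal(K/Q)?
The polynomial f is an irreducible quintic over Q, so G = Gal(f/Q) is a transitive subgroup of S_5: one of C_5 (5T1, order 5), D_5 (5T2, order 10), F_20 (5T3, order 20), A_5 (5T4, order 60) or S_5 (5T5, order 120). The discriminant of f is 1024000000 = 32000^2, a perfect square, so G is contained in A_5. The transitive groups of degree 5 contained in A_5 are: C_5 (5T1, order 5), D_5 (5T2, order 10), A_5 (5T4, order 60). By Dedekind's theorem, for a prime p not dividing disc(f) the degrees of the irreducible factors of f mod p form the cycle type of an element of G. Factoring f modulo the 2 such primes p <= 7 (skipping 2, 5, which divide the discriminant), each new pattern first appears at: mod 3: f = (x^5 + x^4 + x^3 + 2x^2 + x + 1), pattern 5; mod 7: f = (x + 1)(x + 2)(x^3 + 6x^2 + 4x + 1), pattern 3+1+1. No other pattern occurs in this range, so the set of observed cycle types is {5, 3+1+1}. Among the candidates above, the only group containing elements of all these cycle types is A_5 (5T4) — each of C_5 (5T1), D_5 (5T2) lacks at least one of them. Hence G = A_5 (5T4), of order 60.

5T4: A_5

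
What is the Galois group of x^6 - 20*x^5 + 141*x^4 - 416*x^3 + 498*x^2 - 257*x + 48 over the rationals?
The polynomial f is an irreducible sextic over Q, so G = Gal(f/Q) is one of the 16 transitive subgroups 6T1, ..., 6T16 of S_6. The discriminant of f is 30991489 = 5567^2, a perfect square, so G is contained in A_6. The transitive groups of degree 6 contained in A_6 are: A_4 (6T4, order 12), S_4 (6T7, order 24), (C_3 x C_3) : C_4 (6T10, order 36), PSL(2,5) (6T12, order 60), A_6 (6T15, order 360). By Dedekind's theorem, for a prime p not dividing disc(f) the degrees of the irreducible factors of f mod p form the cycle type of an element of G. Factoring f modulo the 21 such primes p <= 79 (skipping 19, which divides the discriminant), each new pattern first appears at: mod 2: f = (x)(x^5 + x^3 + 1), pattern 5+1; mod 7: f = (x^3 + 2x^2 + 3)(x^3 + 6x^2 + 3x + 2), pattern 3+3; mod 61: f = (x + 58)(x + 59)(x^2 + 21x + 10)(x^2 + 25x + 13), pattern 2+2+1+1. No other pattern occurs in this range, so the set of observed cycle types is {5+1, 3+3, 2+2+1+1}. The candidates containing elements of all these cycle types are PSL(2,5) (6T12) of order 60, A_6 (6T15) of order 360; the others are excluded. The observed types are precisely the cycle types that occur in PSL(2,5) (6T12) (apart from the identity). Each of the other remaining candidates has further cycle types, and by the Chebotarev density theorem the matching factorization patterns would occur for a proportion of primes equal to their share of the group: A_6 (6T15) additionally contains elements of type 4+2, 3+1+1+1 (130 of its 360 elements, about 36% of primes). None of the 21 primes tested shows any such pattern (for each of these groups the chance of that is below 10^-4), which rules them out. Hence G = PSL(2,5) (6T12), of order 60.

PSL(2,5)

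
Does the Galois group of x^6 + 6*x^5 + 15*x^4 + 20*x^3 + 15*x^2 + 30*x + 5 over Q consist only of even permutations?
The polynomial is irreducible of degree 6 over Q. Its discriminant is 746496000000 = 864000^2, a perfect square. A Galois group lies in the alternating group exactly when the discriminant is a square in Q, so the Galois group (A_6) is contained in A_6.

Yes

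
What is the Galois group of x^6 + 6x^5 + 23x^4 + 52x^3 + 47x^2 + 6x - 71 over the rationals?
The polynomial f is an irreducible sextic over Q, so G = Gal(f/Q) is one of the 16 transitive subgroups 6T1, ..., 6T16 of S_6. The discriminant of f is 164995463643136 = 12845056^2, a perfect square, so G is contained in A_6. The transitive groups of degree 6 contained in A_6 are: A_4 (6T4, order 12), S_4 (6T7, order 24), (C_3 x C_3) : C_4 (6T10, order 36), PSL(2,5) (6T12, order 60), A_6 (6T15, order 360). By Dedekind's theorem, for a prime p not dividing disc(f) the degrees of the irreducible factors of f mod p form the cycle type of an element of G. Factoring f modulo the 33 such primes p <= 149 (skipping 2, 7, which divide the discriminant), each new pattern first appears at: mod 3: f = (x^3 + x^2 + 2x + 1)(x^3 + 2x^2 + x + 1), pattern 3+3; mod 13: f = (x + 5)(x + 10)(x^2 + 2x + 6)(x^2 + 2x + 7), pattern 2+2+1+1. No other pattern occurs in this range, so the set of observed cycle types is {3+3, 2+2+1+1}. The candidates containing elements of all these cycle types are A_4 (6T4) of order 12, S_4 (6T7) of order 24, (C_3 x C_3) : C_4 (6T10) of order 36, PSL(2,5) (6T12) of order 60, A_6 (6T15) of order 360; the others are excluded. The observed types are precisely the cycle types that occur in A_4 (6T4) (apart from the identity). Each of the other remaining candidates has further cycle types, and by the Chebotarev density theorem the matching factorization patterns would occur for a proportion of primes equal to their share of the group: S_4 (6T7) additionally contains elements of type 4+2 (6 of its 24 elements, about 25% of primes); (C_3 x C_3) : C_4 (6T10) additionally contains elements of type 4+2, 3+1+1+1 (22 of its 36 elements, about 61% of primes); PSL(2,5) (6T12) additionally contains elements of type 5+1 (24 of its 60 elements, about 40% of primes); A_6 (6T15) additionally contains elements of type 5+1, 4+2, 3+1+1+1 (274 of its 360 elements, about 76% of primes). None of the 33 primes tested shows any such pattern (for each of these groups the chance of that is below 10^-4), which rules them out. Hence G = A_4 (6T4), of order 12.

A_4, A_4 acting on 6 points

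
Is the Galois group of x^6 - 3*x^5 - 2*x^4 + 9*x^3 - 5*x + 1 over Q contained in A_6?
The polynomial is irreducible of degree 6 over Q. Its discriminant is 810448, which is not a perfect square. A Galois group lies in the alternating group exactly when the discriminant is a square in Q, so the Galois group (S_3) is not contained in A_6.

No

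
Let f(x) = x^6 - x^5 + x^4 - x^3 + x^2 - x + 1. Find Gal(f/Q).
The polynomial f is an irreducible sextic over Q, so G = Gal(f/Q) is one of the 16 transitive subgroups 6T1, ..., 6T16 of S_6. The discriminant of f is -16807, which is not a perfect square, so G is not contained in A_6. The transitive groups of degree 6 not contained in A_6 are: C_6 (6T1, order 6), S_3 (6T2, order 6), D_6 (6T3, order 12), C_3 x S_3 (6T5, order 18), A_4 x C_2 (6T6, order 24), S_4 (6T8, order 24), S_3 x S_3 (6T9, order 36), S_4 x C_2 (6T11, order 48), (S_3 x S_3) : C_2 (6T13, order 72), PGL(2,5) (6T14, order 120), S_6 (6T16, order 720). By Dedekind's theorem, for a prime p not dividing disc(f) the degrees of the irreducible factors of f mod p form the cycle type of an element of G. Factoring f modulo the 37 such primes p <= 163 (skipping 7, which divides the discriminant), each new pattern first appears at: mod 2: f = (x^3 + x + 1)(x^3 + x^2 + 1), pattern 3+3; mod 3: f = (x^6 + 2x^5 + x^4 + 2x^3 + x^2 + 2x + 1), pattern 6; mod 13: f = (x^2 + 7x + 1)(x^2 + 8x + 1)(x^2 + 10x + 1), pattern 2+2+2; mod 29: f = (x + 7)(x + 16)(x + 20)(x + 23)(x + 24)(x + 25), pattern 1+1+1+1+1+1. No other pattern occurs in this range, so the set of observed cycle types is {3+3, 6, 2+2+2, 1+1+1+1+1+1}. The candidates containing elements of all these cycle types are C_6 (6T1) of order 6, D_6 (6T3) of order 12, C_3 x S_3 (6T5) of order 18, A_4 x C_2 (6T6) of order 24, S_3 x S_3 (6T9) of order 36, S_4 x C_2 (6T11) of order 48, (S_3 x S_3) : C_2 (6T13) of order 72, PGL(2,5) (6T14) of order 120, S_6 (6T16) of order 720; the others are excluded. The observed types are precisely the cycle types that occur in C_6 (6T1). Each of the other remaining candidates has further cycle types, and by the Chebotarev density theorem the matching factorization patterns would occur for a proportion of primes equal to their share of the group: D_6 (6T3) additionally contains elements of type 2+2+1+1 (3 of its 12 elements, about 25% of primes); C_3 x S_3 (6T5) additionally contains elements of type 3+1+1+1 (4 of its 18 elements, about 22% of primes); A_4 x C_2 (6T6) additionally contains elements of type 2+2+1+1, 2+1+1+1+1 (6 of its 24 elements, about 25% of primes); S_3 x S_3 (6T9) additionally contains elements of type 3+1+1+1, 2+2+1+1 (13 of its 36 elements, about 36% of primes); S_4 x C_2 (6T11) additionally contains elements of type 4+2, 4+1+1, 2+2+1+1, 2+1+1+1+1 (24 of its 48 elements, about 50% of primes); (S_3 x S_3) : C_2 (6T13) additionally contains elements of type 4+2, 3+2+1, 3+1+1+1, 2+2+1+1, 2+1+1+1+1 (49 of its 72 elements, about 68% of primes); PGL(2,5) (6T14) additionally contains elements of type 5+1, 4+1+1, 2+2+1+1 (69 of its 120 elements, about 58% of primes); S_6 (6T16) additionally contains elements of type 5+1, 4+2, 4+1+1, 3+2+1, 3+1+1+1, 2+2+1+1, 2+1+1+1+1 (544 of its 720 elements, about 76% of primes). None of the 37 primes tested shows any such pattern (for each of these groups the chance of that is below 10^-4), which rules them out. Hence G = C_6 (6T1), of order 6.

C_6 (also written C6)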